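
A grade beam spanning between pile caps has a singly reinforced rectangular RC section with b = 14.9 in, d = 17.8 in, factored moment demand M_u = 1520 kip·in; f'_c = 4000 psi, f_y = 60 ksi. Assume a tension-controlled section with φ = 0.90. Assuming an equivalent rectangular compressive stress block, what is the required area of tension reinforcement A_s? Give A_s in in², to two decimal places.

M_n = M_u/φ = 1520/0.90 = 1688.89 kip·in.
From M_n = 0.85 f'_c a b (d − a/2):
a = d − √(d² − 2M_n/(0.85 f'_c b)) = 17.8 − √(17.8² − 2 × 1688.89/(0.85 × 4 × 14.9)) = 1.983 in.
A_s = 0.85 f'_c a b / f_y = 0.85 × 4 × 1.983 × 14.9 / 60 = 1.674 in².

A_s ≈ 1.67 in²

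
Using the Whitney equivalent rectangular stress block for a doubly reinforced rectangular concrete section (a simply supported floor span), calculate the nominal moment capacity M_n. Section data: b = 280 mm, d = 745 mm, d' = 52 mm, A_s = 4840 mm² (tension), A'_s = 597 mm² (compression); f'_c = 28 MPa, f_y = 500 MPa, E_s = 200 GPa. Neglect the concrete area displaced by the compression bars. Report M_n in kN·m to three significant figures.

M_n ≈ 1450 kN·m

Assume both tension and compression steel yield.
Net tension couple steel: A_s − A'_s = 4243 mm².
a = (A_s − A'_s) f_y / (0.85 f'_c b) = 2121500/(0.85 × 28 × 280) = 318.35 mm.
c = a/β₁ = 318.35/0.85 = 374.53 mm; ε'_s = 0.003(c − d')/c = 0.0026 ≥ f_y/E_s = 0.0025, so compression steel does yield.
M_n = (A_s − A'_s) f_y (d − a/2) + A'_s f_y (d − d') = [2121500 × (745 − 159.175) + 298500 × (745 − 52)] × 10⁻⁶ = 1242.83 + 206.86 = 1449.69 kN·m.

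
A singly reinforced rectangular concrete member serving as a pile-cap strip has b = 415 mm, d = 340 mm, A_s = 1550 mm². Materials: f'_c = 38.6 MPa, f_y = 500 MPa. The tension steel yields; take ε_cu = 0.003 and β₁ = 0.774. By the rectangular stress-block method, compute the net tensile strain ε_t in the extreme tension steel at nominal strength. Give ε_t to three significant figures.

ε_t ≈ 0.0109

a = A_s f_y/(0.85 f'_c b) = 56.92 mm.
β₁ = 0.774, so c = a/β₁ = 56.92/0.774 = 73.54 mm.
From the linear strain diagram with ε_cu = 0.003: ε_t = 0.003 (d − c)/c = 0.003 × (340 − 73.54)/73.54 = 0.0109.
Since ε_t ≥ 0.005, the section is tension-controlled.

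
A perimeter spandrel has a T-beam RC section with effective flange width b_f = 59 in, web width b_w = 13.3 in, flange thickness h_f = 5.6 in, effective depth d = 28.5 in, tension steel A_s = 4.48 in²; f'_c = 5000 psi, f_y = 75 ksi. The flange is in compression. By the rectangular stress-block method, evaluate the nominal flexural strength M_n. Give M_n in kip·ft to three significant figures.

Tension: T = A_s f_y = 4.48 × 75 = 336 kips.
Try a within the flange: a = T/(0.85 f'_c b_f) = 336/(0.85 × 5 × 59) = 1.340 in.
Since a = 1.340 ≤ h_f = 5.6 in, the stress block lies entirely in the flange; analyse as a rectangular beam of width b_f.
M_n = T(d − a/2) = 336 × (28.5 − 0.67) = 9350.9 kip·in.
M_n = 9350.9/12 = 779.24 kip·ft.

M_n ≈ 779 kip·ft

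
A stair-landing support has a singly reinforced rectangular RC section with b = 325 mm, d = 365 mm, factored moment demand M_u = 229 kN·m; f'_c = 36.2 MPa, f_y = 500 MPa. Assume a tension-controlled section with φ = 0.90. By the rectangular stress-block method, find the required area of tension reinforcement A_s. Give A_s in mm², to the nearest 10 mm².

M_n = M_u/φ = 229/0.90 = 254.444 kN·m.
With M_n = 0.85 f'_c a b (d − a/2), solve the quadratic for a:
a = d − √(d² − 2M_n/(0.85 f'_c b)) = 365 − √(365² − 2 × 254.444×10⁶/(0.85 × 36.2 × 325)) = 78.05 mm.
A_s = 0.85 f'_c a b / f_y = 0.85 × 36.2 × 78.05 × 325 / 500 = 1561.0 mm².

A_s ≈ 1560 mm²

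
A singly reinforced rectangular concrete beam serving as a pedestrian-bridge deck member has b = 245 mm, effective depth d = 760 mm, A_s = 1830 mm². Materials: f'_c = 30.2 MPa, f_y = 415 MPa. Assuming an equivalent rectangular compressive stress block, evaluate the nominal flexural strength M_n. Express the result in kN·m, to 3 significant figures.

T = A_s f_y = 1830 × 415 = 759450 N = 759.45 kN.
From C = T: a = T/(0.85 f'_c b) = 759450/(0.85 × 30.2 × 245) = 120.76 mm.
M_n = T(d − a/2) = 759.45 kN × (760 − 60.38) mm = 531.33 kN·m.

M_n ≈ 531 kN·m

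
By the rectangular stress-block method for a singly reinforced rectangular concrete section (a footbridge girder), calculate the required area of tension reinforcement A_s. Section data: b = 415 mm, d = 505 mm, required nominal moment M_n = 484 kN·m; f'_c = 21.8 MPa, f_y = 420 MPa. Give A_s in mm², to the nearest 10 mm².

With M_n = 0.85 f'_c a b (d − a/2), solve the quadratic for a:
a = d − √(d² − 2M_n/(0.85 f'_c b)) = 505 − √(505² − 2 × 484×10⁶/(0.85 × 21.8 × 415)) = 145.63 mm.
A_s = 0.85 f'_c a b / f_y = 0.85 × 21.8 × 145.63 × 415 / 420 = 2666.4 mm².

A_s ≈ 2670 mm²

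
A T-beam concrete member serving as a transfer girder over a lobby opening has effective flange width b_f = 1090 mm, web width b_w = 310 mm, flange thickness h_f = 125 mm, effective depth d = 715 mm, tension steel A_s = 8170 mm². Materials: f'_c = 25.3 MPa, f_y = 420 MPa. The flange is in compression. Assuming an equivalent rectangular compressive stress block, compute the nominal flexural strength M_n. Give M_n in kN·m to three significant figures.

M_n ≈ 2190 kN·m

Tension: T = A_s f_y = 8170 × 420 = 3431400 N.
Try a within the flange: a = T/(0.85 f'_c b_f) = 3431400/(0.85 × 25.3 × 1090) = 146.39 mm.
a = 146.39 > h_f = 125 mm: the block extends into the web. Split into flange-overhang and web parts.
C_f = 0.85 f'_c (b_f − b_w) h_f = 0.85 × 25.3 × (1090 − 310) × 125 = 2096738 N.
Remaining web compression depth: a_w = (T − C_f)/(0.85 f'_c b_w) = (3431400 − 2096738)/(0.85 × 25.3 × 310) = 200.20 mm.
M_n = C_f(d − h_f/2) + (T − C_f)(d − a_w/2) = 2096738 × (715 − 62.5) + 1334662 × (715 − 100.1) = 1368.12 + 820.68 = 2188.80 × 10⁶ N·mm.
M_n = 2188.80 kN·m.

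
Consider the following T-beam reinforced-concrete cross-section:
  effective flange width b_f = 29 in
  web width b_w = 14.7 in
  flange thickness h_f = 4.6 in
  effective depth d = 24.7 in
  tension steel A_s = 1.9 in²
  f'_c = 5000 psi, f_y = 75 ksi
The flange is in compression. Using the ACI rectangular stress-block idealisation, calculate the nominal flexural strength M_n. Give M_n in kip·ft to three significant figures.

M_n ≈ 286 kip·ft

Tension: T = A_s f_y = 1.9 × 75 = 142.5 kips.
Try a within the flange: a = T/(0.85 f'_c b_f) = 142.5/(0.85 × 5 × 29) = 1.156 in.
Since a = 1.156 ≤ h_f = 4.6 in, the stress block lies entirely in the flange; analyse as a rectangular beam of width b_f.
M_n = T(d − a/2) = 142.5 × (24.7 − 0.578) = 3437.4 kip·in.
M_n = 3437.4/12 = 286.45 kip·ft.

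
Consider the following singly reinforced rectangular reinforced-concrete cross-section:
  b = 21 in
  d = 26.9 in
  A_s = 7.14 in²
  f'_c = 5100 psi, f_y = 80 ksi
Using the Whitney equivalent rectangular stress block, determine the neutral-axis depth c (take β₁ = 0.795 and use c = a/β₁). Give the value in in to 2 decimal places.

T = A_s f_y = 7.14 × 80 = 571.2 kips.
a = T/(0.85 f'_c b) = 571.2/(0.85 × 5.1 × 21) = 6.2745 in.
With β₁ = 0.795, c = a/β₁ = 6.2745/0.795 = 7.89 in.

c ≈ 7.89 in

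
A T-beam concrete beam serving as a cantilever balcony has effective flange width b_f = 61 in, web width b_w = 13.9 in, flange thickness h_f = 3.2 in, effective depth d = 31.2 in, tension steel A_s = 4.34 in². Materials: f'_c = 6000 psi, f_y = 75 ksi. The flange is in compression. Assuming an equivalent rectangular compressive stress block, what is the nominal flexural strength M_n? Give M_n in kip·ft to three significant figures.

M_n ≈ 832 kip·ft

Tension: T = A_s f_y = 4.34 × 75 = 325.5 kips.
Try a within the flange: a = T/(0.85 f'_c b_f) = 325.5/(0.85 × 6 × 61) = 1.046 in.
Since a = 1.046 ≤ h_f = 3.2 in, the stress block lies entirely in the flange; analyse as a rectangular beam of width b_f.
M_n = T(d − a/2) = 325.5 × (31.2 − 0.523) = 9985.4 kip·in.
M_n = 9985.4/12 = 832.12 kip·ft.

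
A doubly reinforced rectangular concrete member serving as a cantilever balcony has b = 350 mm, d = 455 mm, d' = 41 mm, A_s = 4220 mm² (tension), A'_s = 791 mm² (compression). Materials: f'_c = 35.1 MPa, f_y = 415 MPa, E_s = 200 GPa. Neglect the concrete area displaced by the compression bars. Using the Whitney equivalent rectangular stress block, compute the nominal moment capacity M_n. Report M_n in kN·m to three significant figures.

M_n ≈ 686 kN·m

Assume both tension and compression steel yield.
Net tension couple steel: A_s − A'_s = 3429 mm².
a = (A_s − A'_s) f_y / (0.85 f'_c b) = 1423035/(0.85 × 35.1 × 350) = 136.28 mm.
c = a/β₁ = 136.28/0.799 = 170.56 mm; ε'_s = 0.003(c − d')/c = 0.0023 ≥ f_y/E_s = 0.0021, so compression steel does yield.
M_n = (A_s − A'_s) f_y (d − a/2) + A'_s f_y (d − d') = [1423035 × (455 − 68.14) + 328265 × (455 − 41)] × 10⁻⁶ = 550.52 + 135.90 = 686.42 kN·m.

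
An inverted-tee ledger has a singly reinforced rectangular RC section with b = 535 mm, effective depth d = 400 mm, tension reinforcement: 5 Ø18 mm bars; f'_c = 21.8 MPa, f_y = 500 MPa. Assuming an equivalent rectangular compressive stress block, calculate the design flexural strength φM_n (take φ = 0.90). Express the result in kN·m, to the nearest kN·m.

φM_n ≈ 210 kN·m

A_s = 5 × 254 = 1270 mm².
T = A_s f_y = 1270 × 500 = 635000 N = 635 kN.
From C = T: a = T/(0.85 f'_c b) = 635000/(0.85 × 21.8 × 535) = 64.05 mm.
M_n = T(d − a/2) = 635 kN × (400 − 32.025) mm = 233.66 kN·m.
φM_n = 0.90 × 233.66 = 210.29 kN·m.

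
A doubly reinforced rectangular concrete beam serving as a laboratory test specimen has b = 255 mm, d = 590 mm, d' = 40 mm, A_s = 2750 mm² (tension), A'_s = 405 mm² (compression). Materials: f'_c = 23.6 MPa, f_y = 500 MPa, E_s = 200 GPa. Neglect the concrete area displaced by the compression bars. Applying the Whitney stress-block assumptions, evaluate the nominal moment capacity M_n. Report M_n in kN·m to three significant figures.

M_n ≈ 669 kN·m

Assume both tension and compression steel yield.
Net tension couple steel: A_s − A'_s = 2345 mm².
a = (A_s − A'_s) f_y / (0.85 f'_c b) = 1172500/(0.85 × 23.6 × 255) = 229.21 mm.
c = a/β₁ = 229.21/0.85 = 269.66 mm; ε'_s = 0.003(c − d')/c = 0.0026 ≥ f_y/E_s = 0.0025, so compression steel does yield.
M_n = (A_s − A'_s) f_y (d − a/2) + A'_s f_y (d − d') = [1172500 × (590 − 114.605) + 202500 × (590 − 40)] × 10⁻⁶ = 557.40 + 111.38 = 668.78 kN·m.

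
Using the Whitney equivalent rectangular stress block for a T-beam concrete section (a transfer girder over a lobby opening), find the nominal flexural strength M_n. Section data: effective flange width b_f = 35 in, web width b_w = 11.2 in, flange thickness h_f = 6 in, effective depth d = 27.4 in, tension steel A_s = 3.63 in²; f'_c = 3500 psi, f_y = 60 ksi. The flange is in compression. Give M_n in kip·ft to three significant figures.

Tension: T = A_s f_y = 3.63 × 60 = 217.8 kips.
Try a within the flange: a = T/(0.85 f'_c b_f) = 217.8/(0.85 × 3.5 × 35) = 2.092 in.
Since a = 2.092 ≤ h_f = 6 in, the stress block lies entirely in the flange; analyse as a rectangular beam of width b_f.
M_n = T(d − a/2) = 217.8 × (27.4 − 1.046) = 5739.9 kip·in.
M_n = 5739.9/12 = 478.33 kip·ft.

M_n ≈ 478 kip·ft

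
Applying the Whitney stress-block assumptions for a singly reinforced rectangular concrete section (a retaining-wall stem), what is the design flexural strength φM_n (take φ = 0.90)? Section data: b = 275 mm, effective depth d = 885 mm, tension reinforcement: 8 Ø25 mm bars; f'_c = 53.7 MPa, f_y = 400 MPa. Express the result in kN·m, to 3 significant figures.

φM_n ≈ 1160 kN·m

A_s = 8 × 491 = 3928 mm².
T = A_s f_y = 3928 × 400 = 1571200 N = 1571.2 kN.
From C = T: a = T/(0.85 f'_c b) = 1571200/(0.85 × 53.7 × 275) = 125.17 mm.
M_n = T(d − a/2) = 1571.2 kN × (885 − 62.585) mm = 1292.18 kN·m.
φM_n = 0.90 × 1292.18 = 1162.96 kN·m.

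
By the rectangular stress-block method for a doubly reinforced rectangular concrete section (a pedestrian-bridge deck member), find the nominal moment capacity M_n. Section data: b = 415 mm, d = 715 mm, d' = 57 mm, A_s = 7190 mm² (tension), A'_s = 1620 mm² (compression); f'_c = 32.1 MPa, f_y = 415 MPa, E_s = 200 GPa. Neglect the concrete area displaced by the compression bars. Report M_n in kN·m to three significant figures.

M_n ≈ 1860 kN·m

Assume both tension and compression steel yield.
Net tension couple steel: A_s − A'_s = 5570 mm².
a = (A_s − A'_s) f_y / (0.85 f'_c b) = 2311550/(0.85 × 32.1 × 415) = 204.14 mm.
c = a/β₁ = 204.14/0.821 = 248.65 mm; ε'_s = 0.003(c − d')/c = 0.0023 ≥ f_y/E_s = 0.0021, so compression steel does yield.
M_n = (A_s − A'_s) f_y (d − a/2) + A'_s f_y (d − d') = [2311550 × (715 − 102.07) + 672300 × (715 − 57)] × 10⁻⁶ = 1416.82 + 442.37 = 1859.19 kN·m.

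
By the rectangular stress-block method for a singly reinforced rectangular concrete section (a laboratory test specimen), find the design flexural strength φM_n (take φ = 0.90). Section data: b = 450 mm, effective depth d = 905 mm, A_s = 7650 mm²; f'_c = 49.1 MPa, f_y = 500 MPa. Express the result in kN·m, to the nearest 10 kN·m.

T = A_s f_y = 7650 × 500 = 3825000 N = 3825 kN.
From C = T: a = T/(0.85 f'_c b) = 3825000/(0.85 × 49.1 × 450) = 203.67 mm.
M_n = T(d − a/2) = 3825 kN × (905 − 101.835) mm = 3072.11 kN·m.
φM_n = 0.90 × 3072.11 = 2764.90 kN·m.

φM_n ≈ 2760 kN·m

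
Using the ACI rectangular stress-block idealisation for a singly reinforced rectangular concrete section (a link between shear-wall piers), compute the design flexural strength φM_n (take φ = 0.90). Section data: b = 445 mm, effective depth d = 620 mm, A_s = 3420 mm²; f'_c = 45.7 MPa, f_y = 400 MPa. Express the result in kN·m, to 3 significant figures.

T = A_s f_y = 3420 × 400 = 1368000 N = 1368 kN.
From C = T: a = T/(0.85 f'_c b) = 1368000/(0.85 × 45.7 × 445) = 79.14 mm.
M_n = T(d − a/2) = 1368 kN × (620 − 39.57) mm = 794.03 kN·m.
φM_n = 0.90 × 794.03 = 714.63 kN·m.

φM_n ≈ 715 kN·m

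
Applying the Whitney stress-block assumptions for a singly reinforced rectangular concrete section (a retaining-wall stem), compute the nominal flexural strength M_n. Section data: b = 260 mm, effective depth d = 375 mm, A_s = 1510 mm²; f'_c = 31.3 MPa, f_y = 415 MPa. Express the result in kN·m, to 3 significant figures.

T = A_s f_y = 1510 × 415 = 626650 N = 626.65 kN.
From C = T: a = T/(0.85 f'_c b) = 626650/(0.85 × 31.3 × 260) = 90.59 mm.
M_n = T(d − a/2) = 626.65 kN × (375 − 45.295) mm = 206.61 kN·m.

M_n ≈ 207 kN·m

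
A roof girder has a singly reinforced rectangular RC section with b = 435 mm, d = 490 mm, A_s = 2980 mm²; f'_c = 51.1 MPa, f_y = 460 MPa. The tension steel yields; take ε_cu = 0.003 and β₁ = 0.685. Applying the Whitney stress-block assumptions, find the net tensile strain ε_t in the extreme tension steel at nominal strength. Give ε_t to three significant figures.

ε_t ≈ 0.0109

a = A_s f_y/(0.85 f'_c b) = 72.55 mm.
β₁ = 0.685, so c = a/β₁ = 72.55/0.685 = 105.91 mm.
From the linear strain diagram with ε_cu = 0.003: ε_t = 0.003 (d − c)/c = 0.003 × (490 − 105.91)/105.91 = 0.0109.
Since ε_t ≥ 0.005, the section is tension-controlled.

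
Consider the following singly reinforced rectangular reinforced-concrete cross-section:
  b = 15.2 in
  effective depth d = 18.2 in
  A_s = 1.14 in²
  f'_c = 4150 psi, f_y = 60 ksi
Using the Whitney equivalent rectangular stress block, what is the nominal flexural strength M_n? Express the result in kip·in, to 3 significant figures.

T = A_s f_y = 1.14 × 60 = 68.4 kips.
a = T/(0.85 f'_c b) = 68.4/(0.85 × 4.15 × 15.2) = 1.276 in.
M_n = T(d − a/2) = 68.4 × (18.2 − 0.638) = 1201.2 kip·in.

M_n ≈ 1200 kip·in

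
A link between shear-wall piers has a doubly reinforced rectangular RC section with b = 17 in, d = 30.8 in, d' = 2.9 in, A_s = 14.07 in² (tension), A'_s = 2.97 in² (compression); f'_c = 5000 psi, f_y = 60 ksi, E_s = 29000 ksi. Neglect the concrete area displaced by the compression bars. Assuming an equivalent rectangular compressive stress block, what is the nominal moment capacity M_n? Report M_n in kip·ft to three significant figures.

Assume both steels yield.
a = (A_s − A'_s) f_y/(0.85 f'_c b) = (14.07 − 2.97) × 60/(0.85 × 5 × 17) = 9.218 in.
c = a/β₁ = 9.218/0.8 = 11.523 in; ε'_s = 0.003(c − d')/c = 0.0022 ≥ ε_y = 0.0021, so the compression steel yields.
M_n = (A_s − A'_s) f_y (d − a/2) + A'_s f_y (d − d') = 666 × (30.8 − 4.609) + 178.2 × (30.8 − 2.9) = 17443.2 + 4971.8 = 22415.0 kip·in = 22415.0/12 = 1867.92 kip·ft.

M_n ≈ 1870 kip·ft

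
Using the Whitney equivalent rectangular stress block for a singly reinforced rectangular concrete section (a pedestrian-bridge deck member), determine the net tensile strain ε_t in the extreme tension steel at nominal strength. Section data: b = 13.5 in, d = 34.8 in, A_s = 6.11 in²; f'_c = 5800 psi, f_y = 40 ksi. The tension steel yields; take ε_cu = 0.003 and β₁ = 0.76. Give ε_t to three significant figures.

a = A_s f_y/(0.85 f'_c b) = 3.672 in.
β₁ = 0.76, so c = a/β₁ = 3.672/0.76 = 4.832 in.
From the linear strain diagram with ε_cu = 0.003: ε_t = 0.003 (d − c)/c = 0.003 × (34.8 − 4.832)/4.832 = 0.0186.
Since ε_t ≥ 0.005, the section is tension-controlled.

ε_t ≈ 0.0186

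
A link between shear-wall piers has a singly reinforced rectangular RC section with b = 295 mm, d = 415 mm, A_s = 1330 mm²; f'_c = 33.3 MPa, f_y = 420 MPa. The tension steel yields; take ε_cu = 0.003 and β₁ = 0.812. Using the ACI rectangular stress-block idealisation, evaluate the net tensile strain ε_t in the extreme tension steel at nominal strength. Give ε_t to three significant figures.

a = A_s f_y/(0.85 f'_c b) = 66.90 mm.
β₁ = 0.812, so c = a/β₁ = 66.90/0.812 = 82.39 mm.
From the linear strain diagram with ε_cu = 0.003: ε_t = 0.003 (d − c)/c = 0.003 × (415 − 82.39)/82.39 = 0.0121.
Since ε_t ≥ 0.005, the section is tension-controlled.

ε_t ≈ 0.0121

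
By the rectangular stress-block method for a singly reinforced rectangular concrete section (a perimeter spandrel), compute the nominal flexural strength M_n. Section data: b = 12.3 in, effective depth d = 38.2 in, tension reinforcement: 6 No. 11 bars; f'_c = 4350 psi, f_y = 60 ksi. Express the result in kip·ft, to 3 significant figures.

M_n ≈ 1500 kip·ft

A_s = 6 × 1.56 = 9.36 in².
T = A_s f_y = 9.36 × 60 = 561.6 kips.
a = T/(0.85 f'_c b) = 561.6/(0.85 × 4.35 × 12.3) = 12.348 in.
M_n = T(d − a/2) = 561.6 × (38.2 − 6.174) = 17985.8 kip·in = 17985.8/12 = 1498.82 kip·ft.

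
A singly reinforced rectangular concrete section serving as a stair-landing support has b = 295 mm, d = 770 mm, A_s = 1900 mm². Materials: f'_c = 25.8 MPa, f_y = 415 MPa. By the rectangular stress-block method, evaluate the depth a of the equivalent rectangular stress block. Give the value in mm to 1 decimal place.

a ≈ 121.9 mm

T = A_s f_y = 1900 × 415 = 788500 N = 788.5 kN.
Setting C = 0.85 f'_c a b equal to T: a = 788500/(0.85 × 25.8 × 295) = 121.9 mm.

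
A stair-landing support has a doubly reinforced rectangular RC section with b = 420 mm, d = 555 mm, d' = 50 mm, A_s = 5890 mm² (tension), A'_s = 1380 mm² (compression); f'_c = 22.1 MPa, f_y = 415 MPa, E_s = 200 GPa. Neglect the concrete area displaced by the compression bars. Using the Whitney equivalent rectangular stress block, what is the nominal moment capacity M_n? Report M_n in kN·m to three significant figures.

M_n ≈ 1110 kN·m

Assume both tension and compression steel yield.
Net tension couple steel: A_s − A'_s = 4510 mm².
a = (A_s − A'_s) f_y / (0.85 f'_c b) = 1871650/(0.85 × 22.1 × 420) = 237.23 mm.
c = a/β₁ = 237.23/0.85 = 279.09 mm; ε'_s = 0.003(c − d')/c = 0.0025 ≥ f_y/E_s = 0.0021, so compression steel does yield.
M_n = (A_s − A'_s) f_y (d − a/2) + A'_s f_y (d − d') = [1871650 × (555 − 118.615) + 572700 × (555 − 50)] × 10⁻⁶ = 816.76 + 289.21 = 1105.97 kN·m.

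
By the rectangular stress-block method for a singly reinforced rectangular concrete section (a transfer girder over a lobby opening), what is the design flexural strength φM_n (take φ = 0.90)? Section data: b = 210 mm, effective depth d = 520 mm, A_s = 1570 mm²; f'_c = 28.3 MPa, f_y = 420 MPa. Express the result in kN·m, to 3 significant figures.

T = A_s f_y = 1570 × 420 = 659400 N = 659.4 kN.
From C = T: a = T/(0.85 f'_c b) = 659400/(0.85 × 28.3 × 210) = 130.53 mm.
M_n = T(d − a/2) = 659.4 kN × (520 − 65.265) mm = 299.85 kN·m.
φM_n = 0.90 × 299.85 = 269.87 kN·m.

φM_n ≈ 270 kN·m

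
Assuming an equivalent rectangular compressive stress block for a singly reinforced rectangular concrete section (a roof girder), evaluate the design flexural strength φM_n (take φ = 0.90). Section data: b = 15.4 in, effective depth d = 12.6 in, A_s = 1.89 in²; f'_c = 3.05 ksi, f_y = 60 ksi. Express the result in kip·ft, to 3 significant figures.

T = A_s f_y = 1.89 × 60 = 113.4 kips.
a = T/(0.85 f'_c b) = 113.4/(0.85 × 3.05 × 15.4) = 2.840 in.
M_n = T(d − a/2) = 113.4 × (12.6 − 1.42) = 1267.8 kip·in = 1267.8/12 = 105.65 kip·ft.
φM_n = 0.90 × 105.65 = 95.09 kip·ft.

φM_n ≈ 95.1 kip·ft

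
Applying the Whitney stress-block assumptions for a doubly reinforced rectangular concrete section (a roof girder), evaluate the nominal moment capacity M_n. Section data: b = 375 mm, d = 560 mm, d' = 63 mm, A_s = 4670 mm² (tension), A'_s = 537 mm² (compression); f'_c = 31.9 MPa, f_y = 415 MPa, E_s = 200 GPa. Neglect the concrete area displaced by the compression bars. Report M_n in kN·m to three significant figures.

M_n ≈ 927 kN·m

Assume both tension and compression steel yield.
Net tension couple steel: A_s − A'_s = 4133 mm².
a = (A_s − A'_s) f_y / (0.85 f'_c b) = 1715195/(0.85 × 31.9 × 375) = 168.68 mm.
c = a/β₁ = 168.68/0.822 = 205.21 mm; ε'_s = 0.003(c − d')/c = 0.0021 ≥ f_y/E_s = 0.0021, so compression steel does yield.
M_n = (A_s − A'_s) f_y (d − a/2) + A'_s f_y (d − d') = [1715195 × (560 − 84.34) + 222855 × (560 − 63)] × 10⁻⁶ = 815.85 + 110.76 = 926.61 kN·m.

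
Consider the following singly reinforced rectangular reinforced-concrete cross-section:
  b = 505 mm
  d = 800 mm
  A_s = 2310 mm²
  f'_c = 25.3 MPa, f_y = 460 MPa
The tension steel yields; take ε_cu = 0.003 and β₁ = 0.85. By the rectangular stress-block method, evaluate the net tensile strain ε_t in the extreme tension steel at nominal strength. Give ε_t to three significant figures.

ε_t ≈ 0.0178

a = A_s f_y/(0.85 f'_c b) = 97.85 mm.
β₁ = 0.85, so c = a/β₁ = 97.85/0.85 = 115.12 mm.
From the linear strain diagram with ε_cu = 0.003: ε_t = 0.003 (d − c)/c = 0.003 × (800 − 115.12)/115.12 = 0.0178.
Since ε_t ≥ 0.005, the section is tension-controlled.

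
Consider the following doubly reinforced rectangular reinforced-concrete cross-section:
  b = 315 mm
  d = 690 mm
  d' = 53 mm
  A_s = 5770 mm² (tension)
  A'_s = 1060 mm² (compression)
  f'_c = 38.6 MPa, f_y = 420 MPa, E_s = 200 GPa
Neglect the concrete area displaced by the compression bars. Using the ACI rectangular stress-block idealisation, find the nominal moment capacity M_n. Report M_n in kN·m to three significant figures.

M_n ≈ 1460 kN·m

Assume both tension and compression steel yield.
Net tension couple steel: A_s − A'_s = 4710 mm².
a = (A_s − A'_s) f_y / (0.85 f'_c b) = 1978200/(0.85 × 38.6 × 315) = 191.41 mm.
c = a/β₁ = 191.41/0.774 = 247.30 mm; ε'_s = 0.003(c − d')/c = 0.0024 ≥ f_y/E_s = 0.0021, so compression steel does yield.
M_n = (A_s − A'_s) f_y (d − a/2) + A'_s f_y (d − d') = [1978200 × (690 − 95.705) + 445200 × (690 − 53)] × 10⁻⁶ = 1175.63 + 283.59 = 1459.22 kN·m.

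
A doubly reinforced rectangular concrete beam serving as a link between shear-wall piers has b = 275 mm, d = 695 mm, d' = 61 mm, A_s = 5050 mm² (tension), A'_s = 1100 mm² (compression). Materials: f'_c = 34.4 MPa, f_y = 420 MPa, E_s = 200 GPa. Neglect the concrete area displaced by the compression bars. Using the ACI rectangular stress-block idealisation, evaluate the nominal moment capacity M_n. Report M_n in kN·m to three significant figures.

Assume both tension and compression steel yield.
Net tension couple steel: A_s − A'_s = 3950 mm².
a = (A_s − A'_s) f_y / (0.85 f'_c b) = 1659000/(0.85 × 34.4 × 275) = 206.32 mm.
c = a/β₁ = 206.32/0.804 = 256.62 mm; ε'_s = 0.003(c − d')/c = 0.0023 ≥ f_y/E_s = 0.0021, so compression steel does yield.
M_n = (A_s − A'_s) f_y (d − a/2) + A'_s f_y (d − d') = [1659000 × (695 − 103.16) + 462000 × (695 − 61)] × 10⁻⁶ = 981.86 + 292.91 = 1274.77 kN·m.

M_n ≈ 1270 kN·m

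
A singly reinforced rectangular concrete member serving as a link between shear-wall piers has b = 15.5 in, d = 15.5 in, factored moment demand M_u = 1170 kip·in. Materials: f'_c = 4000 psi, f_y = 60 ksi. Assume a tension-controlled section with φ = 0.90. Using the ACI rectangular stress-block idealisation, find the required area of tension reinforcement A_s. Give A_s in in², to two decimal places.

A_s ≈ 1.48 in²

M_n = M_u/φ = 1170/0.90 = 1300 kip·in.
From M_n = 0.85 f'_c a b (d − a/2):
a = d − √(d² − 2M_n/(0.85 f'_c b)) = 15.5 − √(15.5² − 2 × 1300/(0.85 × 4 × 15.5)) = 1.683 in.
A_s = 0.85 f'_c a b / f_y = 0.85 × 4 × 1.683 × 15.5 / 60 = 1.478 in².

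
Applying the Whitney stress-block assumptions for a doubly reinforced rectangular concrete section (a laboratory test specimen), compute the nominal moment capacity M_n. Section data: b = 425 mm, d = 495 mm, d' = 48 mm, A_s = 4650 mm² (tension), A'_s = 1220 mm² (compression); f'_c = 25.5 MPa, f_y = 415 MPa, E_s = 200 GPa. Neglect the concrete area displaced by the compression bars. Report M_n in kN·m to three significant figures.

M_n ≈ 821 kN·m

Assume both tension and compression steel yield.
Net tension couple steel: A_s − A'_s = 3430 mm².
a = (A_s − A'_s) f_y / (0.85 f'_c b) = 1423450/(0.85 × 25.5 × 425) = 154.52 mm.
c = a/β₁ = 154.52/0.85 = 181.79 mm; ε'_s = 0.003(c − d')/c = 0.0022 ≥ f_y/E_s = 0.0021, so compression steel does yield.
M_n = (A_s − A'_s) f_y (d − a/2) + A'_s f_y (d − d') = [1423450 × (495 − 77.26) + 506300 × (495 − 48)] × 10⁻⁶ = 594.63 + 226.32 = 820.95 kN·m.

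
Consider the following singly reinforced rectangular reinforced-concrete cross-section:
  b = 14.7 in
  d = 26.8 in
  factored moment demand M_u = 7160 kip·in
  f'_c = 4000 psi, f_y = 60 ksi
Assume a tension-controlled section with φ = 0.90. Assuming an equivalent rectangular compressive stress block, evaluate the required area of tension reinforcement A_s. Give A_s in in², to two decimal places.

M_n = M_u/φ = 7160/0.90 = 7955.56 kip·in.
From M_n = 0.85 f'_c a b (d − a/2):
a = d − √(d² − 2M_n/(0.85 f'_c b)) = 26.8 − √(26.8² − 2 × 7955.56/(0.85 × 4 × 14.7)) = 6.803 in.
A_s = 0.85 f'_c a b / f_y = 0.85 × 4 × 6.803 × 14.7 / 60 = 5.667 in².

A_s ≈ 5.67 in²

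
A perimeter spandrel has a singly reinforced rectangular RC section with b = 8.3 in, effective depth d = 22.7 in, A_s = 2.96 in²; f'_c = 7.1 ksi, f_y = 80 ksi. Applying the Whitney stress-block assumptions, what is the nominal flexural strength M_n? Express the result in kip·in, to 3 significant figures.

T = A_s f_y = 2.96 × 80 = 236.8 kips.
a = T/(0.85 f'_c b) = 236.8/(0.85 × 7.1 × 8.3) = 4.727 in.
M_n = T(d − a/2) = 236.8 × (22.7 − 2.3635) = 4815.7 kip·in.

M_n ≈ 4820 kip·in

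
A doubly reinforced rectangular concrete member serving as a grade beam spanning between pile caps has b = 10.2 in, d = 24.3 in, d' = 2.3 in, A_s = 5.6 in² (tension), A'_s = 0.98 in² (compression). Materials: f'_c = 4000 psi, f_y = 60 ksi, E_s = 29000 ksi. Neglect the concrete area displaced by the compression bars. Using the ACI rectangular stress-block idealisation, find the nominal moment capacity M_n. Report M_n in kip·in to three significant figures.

Assume both steels yield.
a = (A_s − A'_s) f_y/(0.85 f'_c b) = (5.6 − 0.98) × 60/(0.85 × 4 × 10.2) = 7.993 in.
c = a/β₁ = 7.993/0.85 = 9.404 in; ε'_s = 0.003(c − d')/c = 0.0023 ≥ ε_y = 0.0021, so the compression steel yields.
M_n = (A_s − A'_s) f_y (d − a/2) + A'_s f_y (d − d') = 277.2 × (24.3 − 3.9965) + 58.8 × (24.3 − 2.3) = 5628.1 + 1293.6 = 6921.7 kip·in.

M_n ≈ 6920 kip·in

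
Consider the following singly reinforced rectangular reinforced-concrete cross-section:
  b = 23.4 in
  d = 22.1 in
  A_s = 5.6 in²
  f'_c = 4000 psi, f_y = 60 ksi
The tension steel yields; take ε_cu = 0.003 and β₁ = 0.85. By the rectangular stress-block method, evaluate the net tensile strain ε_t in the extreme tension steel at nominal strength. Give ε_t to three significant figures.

ε_t ≈ 0.0103

a = A_s f_y/(0.85 f'_c b) = 4.223 in.
β₁ = 0.85, so c = a/β₁ = 4.223/0.85 = 4.968 in.
From the linear strain diagram with ε_cu = 0.003: ε_t = 0.003 (d − c)/c = 0.003 × (22.1 − 4.968)/4.968 = 0.0103.
Since ε_t ≥ 0.005, the section is tension-controlled.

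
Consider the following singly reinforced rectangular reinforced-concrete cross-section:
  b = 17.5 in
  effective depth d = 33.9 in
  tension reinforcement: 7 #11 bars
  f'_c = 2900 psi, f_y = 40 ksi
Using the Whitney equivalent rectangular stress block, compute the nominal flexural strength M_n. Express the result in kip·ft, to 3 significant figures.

M_n ≈ 1050 kip·ft

A_s = 7 × 1.56 = 10.92 in².
T = A_s f_y = 10.92 × 40 = 436.8 kips.
a = T/(0.85 f'_c b) = 436.8/(0.85 × 2.9 × 17.5) = 10.126 in.
M_n = T(d − a/2) = 436.8 × (33.9 − 5.063) = 12596.0 kip·in = 12596.0/12 = 1049.67 kip·ft.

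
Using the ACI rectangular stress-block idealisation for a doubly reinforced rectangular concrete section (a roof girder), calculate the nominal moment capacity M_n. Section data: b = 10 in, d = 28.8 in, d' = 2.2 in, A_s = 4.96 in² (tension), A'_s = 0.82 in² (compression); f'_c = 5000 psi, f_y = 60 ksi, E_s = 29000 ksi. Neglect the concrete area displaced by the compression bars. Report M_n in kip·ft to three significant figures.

Assume both steels yield.
a = (A_s − A'_s) f_y/(0.85 f'_c b) = (4.96 − 0.82) × 60/(0.85 × 5 × 10) = 5.845 in.
c = a/β₁ = 5.845/0.8 = 7.306 in; ε'_s = 0.003(c − d')/c = 0.0021 ≥ ε_y = 0.0021, so the compression steel yields.
M_n = (A_s − A'_s) f_y (d − a/2) + A'_s f_y (d − d') = 248.4 × (28.8 − 2.9225) + 49.2 × (28.8 − 2.2) = 6428.0 + 1308.7 = 7736.7 kip·in = 7736.7/12 = 644.73 kip·ft.

M_n ≈ 645 kip·ft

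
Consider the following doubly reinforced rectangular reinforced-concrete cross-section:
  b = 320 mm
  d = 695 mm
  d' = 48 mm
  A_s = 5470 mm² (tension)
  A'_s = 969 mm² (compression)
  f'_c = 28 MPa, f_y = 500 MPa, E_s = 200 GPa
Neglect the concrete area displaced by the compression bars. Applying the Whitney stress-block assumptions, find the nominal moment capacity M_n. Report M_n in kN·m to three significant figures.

Assume both tension and compression steel yield.
Net tension couple steel: A_s − A'_s = 4501 mm².
a = (A_s − A'_s) f_y / (0.85 f'_c b) = 2250500/(0.85 × 28 × 320) = 295.50 mm.
c = a/β₁ = 295.50/0.85 = 347.65 mm; ε'_s = 0.003(c − d')/c = 0.0026 ≥ f_y/E_s = 0.0025, so compression steel does yield.
M_n = (A_s − A'_s) f_y (d − a/2) + A'_s f_y (d − d') = [2250500 × (695 − 147.75) + 484500 × (695 − 48)] × 10⁻⁶ = 1231.59 + 313.47 = 1545.06 kN·m.

M_n ≈ 1550 kN·m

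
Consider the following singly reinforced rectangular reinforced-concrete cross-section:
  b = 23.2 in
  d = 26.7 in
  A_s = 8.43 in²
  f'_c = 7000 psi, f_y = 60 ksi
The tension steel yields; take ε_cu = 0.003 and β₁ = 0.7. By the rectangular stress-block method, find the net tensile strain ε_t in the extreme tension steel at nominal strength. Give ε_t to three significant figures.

a = A_s f_y/(0.85 f'_c b) = 3.664 in.
β₁ = 0.7, so c = a/β₁ = 3.664/0.7 = 5.234 in.
From the linear strain diagram with ε_cu = 0.003: ε_t = 0.003 (d − c)/c = 0.003 × (26.7 − 5.234)/5.234 = 0.0123.
Since ε_t ≥ 0.005, the section is tension-controlled.

ε_t ≈ 0.0123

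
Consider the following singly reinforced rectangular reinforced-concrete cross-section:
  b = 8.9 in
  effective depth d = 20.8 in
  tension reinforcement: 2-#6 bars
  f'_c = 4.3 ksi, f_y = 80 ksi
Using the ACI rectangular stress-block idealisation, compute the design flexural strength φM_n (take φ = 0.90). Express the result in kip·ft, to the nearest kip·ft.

A_s = 2 × 0.44 = 0.88 in².
T = A_s f_y = 0.88 × 80 = 70.4 kips.
a = T/(0.85 f'_c b) = 70.4/(0.85 × 4.3 × 8.9) = 2.164 in.
M_n = T(d − a/2) = 70.4 × (20.8 − 1.082) = 1388.1 kip·in = 1388.1/12 = 115.68 kip·ft.
φM_n = 0.90 × 115.68 = 104.11 kip·ft.

φM_n ≈ 104 kip·ft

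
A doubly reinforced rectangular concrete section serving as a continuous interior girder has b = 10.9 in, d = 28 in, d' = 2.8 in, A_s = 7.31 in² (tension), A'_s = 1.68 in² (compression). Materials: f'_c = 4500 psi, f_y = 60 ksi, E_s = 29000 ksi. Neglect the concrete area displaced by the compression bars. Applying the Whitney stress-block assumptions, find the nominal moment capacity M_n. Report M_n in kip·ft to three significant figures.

M_n ≈ 886 kip·ft

Assume both steels yield.
a = (A_s − A'_s) f_y/(0.85 f'_c b) = (7.31 − 1.68) × 60/(0.85 × 4.5 × 10.9) = 8.102 in.
c = a/β₁ = 8.102/0.825 = 9.821 in; ε'_s = 0.003(c − d')/c = 0.0021 ≥ ε_y = 0.0021, so the compression steel yields.
M_n = (A_s − A'_s) f_y (d − a/2) + A'_s f_y (d − d') = 337.8 × (28 − 4.051) + 100.8 × (28 − 2.8) = 8090.0 + 2540.2 = 10630.2 kip·in = 10630.2/12 = 885.85 kip·ft.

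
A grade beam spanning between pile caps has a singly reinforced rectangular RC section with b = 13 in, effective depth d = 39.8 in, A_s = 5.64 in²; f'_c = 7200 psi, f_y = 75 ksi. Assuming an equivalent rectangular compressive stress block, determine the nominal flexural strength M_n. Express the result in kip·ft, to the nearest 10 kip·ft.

M_n ≈ 1310 kip·ft

T = A_s f_y = 5.64 × 75 = 423 kips.
a = T/(0.85 f'_c b) = 423/(0.85 × 7.2 × 13) = 5.317 in.
M_n = T(d − a/2) = 423 × (39.8 − 2.6585) = 15710.9 kip·in = 15710.9/12 = 1309.24 kip·ft.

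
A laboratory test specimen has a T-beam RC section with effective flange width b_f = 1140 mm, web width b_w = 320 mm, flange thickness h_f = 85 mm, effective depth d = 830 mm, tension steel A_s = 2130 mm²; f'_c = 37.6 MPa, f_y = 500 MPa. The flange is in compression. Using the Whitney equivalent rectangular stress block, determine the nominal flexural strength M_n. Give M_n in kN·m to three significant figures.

Tension: T = A_s f_y = 2130 × 500 = 1065000 N.
Try a within the flange: a = T/(0.85 f'_c b_f) = 1065000/(0.85 × 37.6 × 1140) = 29.23 mm.
Since a = 29.23 ≤ h_f = 85 mm, the stress block lies entirely in the flange; analyse as a rectangular beam of width b_f.
M_n = T(d − a/2) = 1065000 × (830 − 14.615) = 868.39 × 10⁶ N·mm.
M_n = 868.39 kN·m.

M_n ≈ 868 kN·m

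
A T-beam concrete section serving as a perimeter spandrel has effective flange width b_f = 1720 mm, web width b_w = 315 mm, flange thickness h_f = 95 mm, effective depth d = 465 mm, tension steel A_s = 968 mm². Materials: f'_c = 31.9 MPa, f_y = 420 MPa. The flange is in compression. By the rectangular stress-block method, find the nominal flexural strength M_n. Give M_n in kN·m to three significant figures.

Tension: T = A_s f_y = 968 × 420 = 406560 N.
Try a within the flange: a = T/(0.85 f'_c b_f) = 406560/(0.85 × 31.9 × 1720) = 8.72 mm.
Since a = 8.72 ≤ h_f = 95 mm, the stress block lies entirely in the flange; analyse as a rectangular beam of width b_f.
M_n = T(d − a/2) = 406560 × (465 − 4.36) = 187.28 × 10⁶ N·mm.
M_n = 187.28 kN·m.

M_n ≈ 187 kN·m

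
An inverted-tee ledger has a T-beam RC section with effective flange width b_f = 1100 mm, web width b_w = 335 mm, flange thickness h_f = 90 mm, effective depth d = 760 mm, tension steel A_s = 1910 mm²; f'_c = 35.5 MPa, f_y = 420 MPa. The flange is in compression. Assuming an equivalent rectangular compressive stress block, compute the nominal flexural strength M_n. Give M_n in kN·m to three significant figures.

Tension: T = A_s f_y = 1910 × 420 = 802200 N.
Try a within the flange: a = T/(0.85 f'_c b_f) = 802200/(0.85 × 35.5 × 1100) = 24.17 mm.
Since a = 24.17 ≤ h_f = 90 mm, the stress block lies entirely in the flange; analyse as a rectangular beam of width b_f.
M_n = T(d − a/2) = 802200 × (760 − 12.085) = 599.98 × 10⁶ N·mm.
M_n = 599.98 kN·m.

M_n ≈ 600 kN·m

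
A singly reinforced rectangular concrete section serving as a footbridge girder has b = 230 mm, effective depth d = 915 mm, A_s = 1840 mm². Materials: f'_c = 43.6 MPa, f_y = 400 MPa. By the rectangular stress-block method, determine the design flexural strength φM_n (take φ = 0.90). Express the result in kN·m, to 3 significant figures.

φM_n ≈ 577 kN·m

T = A_s f_y = 1840 × 400 = 736000 N = 736 kN.
From C = T: a = T/(0.85 f'_c b) = 736000/(0.85 × 43.6 × 230) = 86.35 mm.
M_n = T(d − a/2) = 736 kN × (915 − 43.175) mm = 641.66 kN·m.
φM_n = 0.90 × 641.66 = 577.49 kN·m.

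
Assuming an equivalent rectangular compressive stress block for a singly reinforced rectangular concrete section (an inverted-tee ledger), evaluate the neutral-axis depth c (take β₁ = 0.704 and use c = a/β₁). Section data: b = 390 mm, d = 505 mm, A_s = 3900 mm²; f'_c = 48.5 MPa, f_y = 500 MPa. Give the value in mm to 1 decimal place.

T = A_s f_y = 3900 × 500 = 1950000 N = 1950 kN.
Setting C = 0.85 f'_c a b equal to T: a = 1950000/(0.85 × 48.5 × 390) = 121.286 mm.
With β₁ = 0.704, c = a/β₁ = 121.286/0.704 = 172.3 mm.

c ≈ 172.3 mm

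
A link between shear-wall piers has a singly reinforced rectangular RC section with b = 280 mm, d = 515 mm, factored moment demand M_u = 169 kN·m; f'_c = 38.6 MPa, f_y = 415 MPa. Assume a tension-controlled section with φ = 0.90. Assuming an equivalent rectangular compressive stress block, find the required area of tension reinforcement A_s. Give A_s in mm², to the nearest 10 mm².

A_s ≈ 920 mm²

M_n = M_u/φ = 169/0.90 = 187.778 kN·m.
With M_n = 0.85 f'_c a b (d − a/2), solve the quadratic for a:
a = d − √(d² − 2M_n/(0.85 f'_c b)) = 515 − √(515² − 2 × 187.778×10⁶/(0.85 × 38.6 × 280)) = 41.35 mm.
A_s = 0.85 f'_c a b / f_y = 0.85 × 38.6 × 41.35 × 280 / 415 = 915.4 mm².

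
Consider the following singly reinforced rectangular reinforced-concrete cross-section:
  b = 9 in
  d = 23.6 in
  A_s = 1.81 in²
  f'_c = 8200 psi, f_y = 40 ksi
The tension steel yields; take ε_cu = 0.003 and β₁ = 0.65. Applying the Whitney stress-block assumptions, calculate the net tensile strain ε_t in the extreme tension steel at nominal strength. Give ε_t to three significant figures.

a = A_s f_y/(0.85 f'_c b) = 1.154 in.
β₁ = 0.65, so c = a/β₁ = 1.154/0.65 = 1.775 in.
From the linear strain diagram with ε_cu = 0.003: ε_t = 0.003 (d − c)/c = 0.003 × (23.6 − 1.775)/1.775 = 0.0369.
Since ε_t ≥ 0.005, the section is tension-controlled.

ε_t ≈ 0.0369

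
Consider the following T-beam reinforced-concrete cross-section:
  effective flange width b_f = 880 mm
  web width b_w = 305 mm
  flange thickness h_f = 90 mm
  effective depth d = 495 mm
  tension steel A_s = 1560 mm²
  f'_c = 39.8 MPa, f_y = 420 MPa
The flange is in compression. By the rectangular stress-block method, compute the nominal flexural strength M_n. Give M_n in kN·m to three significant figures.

Tension: T = A_s f_y = 1560 × 420 = 655200 N.
Try a within the flange: a = T/(0.85 f'_c b_f) = 655200/(0.85 × 39.8 × 880) = 22.01 mm.
Since a = 22.01 ≤ h_f = 90 mm, the stress block lies entirely in the flange; analyse as a rectangular beam of width b_f.
M_n = T(d − a/2) = 655200 × (495 − 11.005) = 317.11 × 10⁶ N·mm.
M_n = 317.11 kN·m.

M_n ≈ 317 kN·m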